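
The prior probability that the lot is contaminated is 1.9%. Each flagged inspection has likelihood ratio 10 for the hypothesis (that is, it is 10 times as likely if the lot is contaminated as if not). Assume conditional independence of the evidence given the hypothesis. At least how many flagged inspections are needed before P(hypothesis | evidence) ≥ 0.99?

Prior odds: 0.019 ÷ 0.981 = 19/981.
Likelihood ratio per flagged inspection = 10.
Target odds: 0.99 ÷ 0.01 = 99.
Need (19/981) × 10ⁿ ≥ 99, i.e. 10ⁿ ≥ 97119/19.
10³ = 1000 falls short of 97119/19 but 10⁴ = 10000 reaches it, so n = 4.

4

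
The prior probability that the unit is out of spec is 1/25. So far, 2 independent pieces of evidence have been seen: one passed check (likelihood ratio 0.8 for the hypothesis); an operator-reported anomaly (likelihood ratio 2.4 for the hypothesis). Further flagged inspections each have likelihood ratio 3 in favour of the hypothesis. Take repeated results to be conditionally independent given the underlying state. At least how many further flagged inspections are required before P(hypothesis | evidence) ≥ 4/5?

Prior odds = 0.04/0.96 = 1/24.
Combined Bayes factor of the evidence already in hand = 0.8 × 2.4 = 1.92.
Odds after that evidence = (1/24) × 1.92 = 0.08.
Target odds = 0.8/0.2 = 4.
Need 3ⁿ ≥ 4 ÷ 0.08 = 50.
3³ = 27 falls short of 50 but 3⁴ = 81 reaches it, so n = 4.

4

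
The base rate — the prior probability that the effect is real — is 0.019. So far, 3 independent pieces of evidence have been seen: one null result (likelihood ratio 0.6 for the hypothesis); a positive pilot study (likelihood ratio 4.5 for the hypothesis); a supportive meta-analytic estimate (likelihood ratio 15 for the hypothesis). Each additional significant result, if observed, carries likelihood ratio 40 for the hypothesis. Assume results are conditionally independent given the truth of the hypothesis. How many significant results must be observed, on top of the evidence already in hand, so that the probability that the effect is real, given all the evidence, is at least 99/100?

Prior odds = 0.019/0.981 = 19/981.
Combined Bayes factor of the evidence already in hand = 0.6 × 4.5 × 15 = 40.5.
Odds after that evidence = (19/981) × 40.5 = 171/218.
Target odds = 0.99/0.01 = 99.
Need 40ⁿ ≥ 99 ÷ (171/218) = 2398/19.
40¹ = 40 falls short of 2398/19 but 40² = 1600 reaches it, so n = 2.

2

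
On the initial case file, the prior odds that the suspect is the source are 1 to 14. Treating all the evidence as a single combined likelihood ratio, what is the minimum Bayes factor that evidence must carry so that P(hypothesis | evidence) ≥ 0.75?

Prior odds = 1/14.
Target odds = 0.75/0.25 = 3.
Required Bayes factor = 3 ÷ (1/14) = 42.

42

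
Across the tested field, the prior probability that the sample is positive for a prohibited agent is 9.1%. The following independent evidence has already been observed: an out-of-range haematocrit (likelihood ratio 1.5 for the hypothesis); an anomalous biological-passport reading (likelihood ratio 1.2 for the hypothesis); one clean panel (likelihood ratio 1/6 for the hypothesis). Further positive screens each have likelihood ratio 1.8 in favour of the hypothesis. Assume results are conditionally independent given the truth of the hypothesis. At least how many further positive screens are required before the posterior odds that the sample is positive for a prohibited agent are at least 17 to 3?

Prior odds = 0.091/0.909 = 91/909.
Combined Bayes factor of the evidence already in hand = 1.5 × 1.2 × (1/6) = 0.3.
Odds after that evidence = (91/909) × 0.3 = 91/3030.
Target odds = 17/3.
Need 1.8ⁿ ≥ 17/3 ÷ (91/3030) = 17170/91.
1.8⁸ = 43046721/390625 falls short of 17170/91 but 1.8⁹ = 387420489/1953125 reaches it, so n = 9.

9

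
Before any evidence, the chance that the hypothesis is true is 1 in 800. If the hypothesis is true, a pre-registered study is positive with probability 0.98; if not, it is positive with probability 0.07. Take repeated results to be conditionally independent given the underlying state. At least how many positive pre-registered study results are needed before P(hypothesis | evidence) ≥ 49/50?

5

Prior odds: 0.00125 ÷ 0.99875 = 1/799.
Likelihood ratio of a positive = 0.98/0.07 = 14.
Target odds: 0.98 ÷ 0.02 = 49.
Need (1/799) × 14ⁿ ≥ 49, i.e. 14ⁿ ≥ 39151.
14⁴ = 38416 falls short of 39151 but 14⁵ = 537824 reaches it, so n = 5.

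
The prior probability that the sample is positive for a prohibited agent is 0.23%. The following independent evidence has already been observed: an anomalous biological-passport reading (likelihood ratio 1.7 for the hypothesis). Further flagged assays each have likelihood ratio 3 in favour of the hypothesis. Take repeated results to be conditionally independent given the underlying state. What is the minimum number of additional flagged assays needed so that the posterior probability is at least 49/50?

9

Prior odds = 0.0023/0.9977 = 23/9977.
Bayes factor of the evidence already in hand = 1.7.
Odds after that evidence = (23/9977) × 1.7 = 391/99770.
Target odds = 0.98/0.02 = 49.
Need 3ⁿ ≥ 49 ÷ (391/99770) = 4888730/391.
3⁸ = 6561 falls short of 4888730/391 but 3⁹ = 19683 reaches it, so n = 9.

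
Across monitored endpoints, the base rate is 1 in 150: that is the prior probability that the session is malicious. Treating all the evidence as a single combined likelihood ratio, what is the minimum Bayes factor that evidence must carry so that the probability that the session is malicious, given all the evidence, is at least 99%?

14751

Prior odds = (1/150)/(149/150) = 1/149.
Target odds = 0.99/0.01 = 99.
Required Bayes factor = 99 ÷ (1/149) = 14751.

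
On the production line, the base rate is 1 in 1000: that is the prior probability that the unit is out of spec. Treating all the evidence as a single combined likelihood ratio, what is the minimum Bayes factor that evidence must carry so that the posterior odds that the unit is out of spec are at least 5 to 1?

Prior odds = 0.001/0.999 = 1/999.
Target odds = 5.
Required Bayes factor = 5 ÷ (1/999) = 4995.

4995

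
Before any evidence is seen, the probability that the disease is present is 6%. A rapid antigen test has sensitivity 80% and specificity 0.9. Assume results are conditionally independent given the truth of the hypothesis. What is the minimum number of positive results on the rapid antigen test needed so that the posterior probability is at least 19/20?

Prior odds: 0.06 ÷ 0.94 = 3/47.
False-positive rate = 1 − 0.9 = 0.1; likelihood ratio of a positive = 0.8/0.1 = 8.
Target odds: 0.95 ÷ 0.05 = 19.
Need (3/47) × 8ⁿ ≥ 19, i.e. 8ⁿ ≥ 893/3.
8² = 64 falls short of 893/3 but 8³ = 512 reaches it, so n = 3.

3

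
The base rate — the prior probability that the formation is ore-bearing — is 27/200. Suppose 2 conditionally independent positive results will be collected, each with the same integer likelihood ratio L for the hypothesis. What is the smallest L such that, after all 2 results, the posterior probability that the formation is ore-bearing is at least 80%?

Prior odds = 0.135/0.865 = 27/173.
Target odds = 0.8/0.2 = 4.
Need L² ≥ 4 ÷ (27/173) = 692/27.
5² = 25 < 692/27 ≤ 36 = 6², so L = 6.

6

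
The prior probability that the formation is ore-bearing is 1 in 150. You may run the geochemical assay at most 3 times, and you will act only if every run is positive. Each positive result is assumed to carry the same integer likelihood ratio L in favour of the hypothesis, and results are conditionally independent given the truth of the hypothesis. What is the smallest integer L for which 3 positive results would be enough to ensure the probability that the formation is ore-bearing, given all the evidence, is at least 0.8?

9

Prior odds = (1/150)/(149/150) = 1/149.
Target odds = 0.8/0.2 = 4.
Need L³ ≥ 4 ÷ (1/149) = 596.
8³ = 512 < 596 ≤ 729 = 9³, so L = 9.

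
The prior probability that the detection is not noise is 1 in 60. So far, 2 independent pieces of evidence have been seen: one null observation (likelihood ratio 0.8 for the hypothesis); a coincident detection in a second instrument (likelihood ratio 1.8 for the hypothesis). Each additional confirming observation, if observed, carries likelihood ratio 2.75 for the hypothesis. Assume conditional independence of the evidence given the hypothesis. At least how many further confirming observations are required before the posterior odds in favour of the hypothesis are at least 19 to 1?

Prior odds = (1/60)/(59/60) = 1/59.
Combined Bayes factor of the evidence already in hand = 0.8 × 1.8 = 1.44.
Odds after that evidence = (1/59) × 1.44 = 36/1475.
Target odds = 19.
Need 2.75ⁿ ≥ 19 ÷ (36/1475) = 28025/36.
2.75⁶ = 1771561/4096 falls short of 28025/36 but 2.75⁷ = 19487171/16384 reaches it, so n = 7.

7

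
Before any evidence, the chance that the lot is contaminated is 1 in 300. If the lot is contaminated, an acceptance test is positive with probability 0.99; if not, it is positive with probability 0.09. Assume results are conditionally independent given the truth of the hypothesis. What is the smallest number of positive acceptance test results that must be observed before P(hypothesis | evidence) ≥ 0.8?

Prior odds: (1/300) ÷ (299/300) = 1/299.
Likelihood ratio of a positive = 0.99/0.09 = 11.
Target odds: 0.8 ÷ 0.2 = 4.
Need (1/299) × 11ⁿ ≥ 4, i.e. 11ⁿ ≥ 1196.
11² = 121 falls short of 1196 but 11³ = 1331 reaches it, so n = 3.

3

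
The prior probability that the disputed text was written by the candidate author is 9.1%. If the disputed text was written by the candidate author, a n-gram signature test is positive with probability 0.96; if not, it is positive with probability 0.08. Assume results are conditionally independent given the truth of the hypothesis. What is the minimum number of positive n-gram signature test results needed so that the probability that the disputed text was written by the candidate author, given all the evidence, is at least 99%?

3

Prior odds: 0.091 ÷ 0.909 = 91/909.
Likelihood ratio of a positive = 0.96/0.08 = 12.
Target odds: 0.99 ÷ 0.01 = 99.
Require 12ⁿ ≥ 99 ÷ (91/909) = 89991/91.
12² = 144 falls short of 89991/91 but 12³ = 1728 reaches it, so n = 3.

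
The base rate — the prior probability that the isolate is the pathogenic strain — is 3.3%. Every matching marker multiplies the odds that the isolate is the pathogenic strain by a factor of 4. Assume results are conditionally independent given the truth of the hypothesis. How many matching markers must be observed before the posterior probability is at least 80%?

4

Prior odds = 0.033/0.967 = 33/967.
Likelihood ratio per matching marker = 4.
Target posterior odds = 0.8/0.2 = 4.
Need (33/967) × 4ⁿ ≥ 4, i.e. 4ⁿ ≥ 3868/33.
4³ = 64 falls short of 3868/33 but 4⁴ = 256 reaches it, so n = 4.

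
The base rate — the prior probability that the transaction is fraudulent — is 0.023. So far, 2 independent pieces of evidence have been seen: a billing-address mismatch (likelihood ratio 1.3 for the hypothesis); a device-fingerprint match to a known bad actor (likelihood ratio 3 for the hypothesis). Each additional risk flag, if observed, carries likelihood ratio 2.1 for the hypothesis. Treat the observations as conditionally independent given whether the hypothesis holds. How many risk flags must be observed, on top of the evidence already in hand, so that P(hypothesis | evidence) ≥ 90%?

7

Prior odds = 0.023/0.977 = 23/977.
Combined Bayes factor of the evidence already in hand = 1.3 × 3 = 3.9.
Odds after that evidence = (23/977) × 3.9 = 897/9770.
Target odds = 0.9/0.1 = 9.
Need 2.1ⁿ ≥ 9 ÷ (897/9770) = 29310/299.
2.1⁶ = 85766121/1000000 falls short of 29310/299 but 2.1⁷ ≈180.109 reaches it, so n = 7.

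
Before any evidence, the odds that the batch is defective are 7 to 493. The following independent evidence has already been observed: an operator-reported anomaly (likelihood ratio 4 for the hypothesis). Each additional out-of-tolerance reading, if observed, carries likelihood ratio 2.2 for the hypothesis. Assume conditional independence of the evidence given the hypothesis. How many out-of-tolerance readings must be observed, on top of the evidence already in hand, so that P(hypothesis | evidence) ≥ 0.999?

Prior odds = 7/493.
Bayes factor of the evidence already in hand = 4.
Odds after that evidence = (7/493) × 4 = 28/493.
Target odds = 0.999/0.001 = 999.
Need 2.2ⁿ ≥ 999 ÷ (28/493) = 492507/28.
2.2¹² ≈12855 falls short of 492507/28 but 2.2¹³ ≈28281 reaches it, so n = 13.

13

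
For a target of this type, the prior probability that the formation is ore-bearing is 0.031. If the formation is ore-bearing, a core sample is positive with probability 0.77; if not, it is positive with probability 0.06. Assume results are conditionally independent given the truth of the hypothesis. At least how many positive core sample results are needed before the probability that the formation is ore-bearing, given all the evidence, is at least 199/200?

Prior odds: 0.031 ÷ 0.969 = 31/969.
Likelihood ratio of a positive = 0.77/0.06 = 77/6.
Target odds: 0.995 ÷ 0.005 = 199.
Need (31/969) × (77/6)ⁿ ≥ 199, i.e. (77/6)ⁿ ≥ 192831/31.
(77/6)³ = 456533/216 falls short of 192831/31 but (77/6)⁴ = 35153041/1296 reaches it, so n = 4.

4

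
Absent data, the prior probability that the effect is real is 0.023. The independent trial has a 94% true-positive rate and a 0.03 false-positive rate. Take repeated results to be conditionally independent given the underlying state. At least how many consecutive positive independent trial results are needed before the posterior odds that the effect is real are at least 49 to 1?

Prior odds = 0.023/0.977 = 23/977.
Likelihood ratio of a positive result = 0.94/0.03 = 94/3.
Target odds = 49.
Need (23/977) × (94/3)ⁿ ≥ 49, i.e. (94/3)ⁿ ≥ 47873/23.
(94/3)² = 8836/9 falls short of 47873/23 but (94/3)³ = 830584/27 reaches it, so n = 3.

3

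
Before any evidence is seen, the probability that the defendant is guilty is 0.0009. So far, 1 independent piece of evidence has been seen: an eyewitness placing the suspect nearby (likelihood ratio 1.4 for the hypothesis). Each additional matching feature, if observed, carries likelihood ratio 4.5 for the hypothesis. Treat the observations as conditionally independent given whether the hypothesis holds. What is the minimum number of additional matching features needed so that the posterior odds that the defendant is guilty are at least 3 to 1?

6

Prior odds = 0.0009/0.9991 = 9/9991.
Bayes factor of the evidence already in hand = 1.4.
Odds after that evidence = (9/9991) × 1.4 = 63/49955.
Target odds = 3.
Need 4.5ⁿ ≥ 3 ÷ (63/49955) = 49955/21.
4.5⁵ = 1845.28125 falls short of 49955/21 but 4.5⁶ = 8303.765625 reaches it, so n = 6.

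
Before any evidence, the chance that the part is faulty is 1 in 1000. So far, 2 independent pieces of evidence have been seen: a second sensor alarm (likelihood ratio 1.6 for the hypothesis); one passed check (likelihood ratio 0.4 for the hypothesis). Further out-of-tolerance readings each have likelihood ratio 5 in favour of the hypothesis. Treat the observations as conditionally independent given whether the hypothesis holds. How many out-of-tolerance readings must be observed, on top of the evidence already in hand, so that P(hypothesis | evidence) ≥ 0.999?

Prior odds = 0.001/0.999 = 1/999.
Combined Bayes factor of the evidence already in hand = 1.6 × 0.4 = 0.64.
Odds after that evidence = (1/999) × 0.64 = 16/24975.
Target odds = 0.999/0.001 = 999.
Need 5ⁿ ≥ 999 ÷ (16/24975) = 24950025/16.
5⁸ = 390625 falls short of 24950025/16 but 5⁹ = 1953125 reaches it, so n = 9.

9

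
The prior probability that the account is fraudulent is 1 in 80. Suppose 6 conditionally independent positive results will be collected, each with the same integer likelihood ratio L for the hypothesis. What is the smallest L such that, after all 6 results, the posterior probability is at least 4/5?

3

Prior odds = 0.0125/0.9875 = 1/79.
Target odds = 0.8/0.2 = 4.
Need L⁶ ≥ 4 ÷ (1/79) = 316.
2⁶ = 64 < 316 ≤ 729 = 3⁶, so L = 3.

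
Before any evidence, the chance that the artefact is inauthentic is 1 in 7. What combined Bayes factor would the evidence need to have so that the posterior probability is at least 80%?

Prior odds = (1/7)/(6/7) = 1/6.
Target odds = 0.8/0.2 = 4.
Required Bayes factor = 4 ÷ (1/6) = 24.

24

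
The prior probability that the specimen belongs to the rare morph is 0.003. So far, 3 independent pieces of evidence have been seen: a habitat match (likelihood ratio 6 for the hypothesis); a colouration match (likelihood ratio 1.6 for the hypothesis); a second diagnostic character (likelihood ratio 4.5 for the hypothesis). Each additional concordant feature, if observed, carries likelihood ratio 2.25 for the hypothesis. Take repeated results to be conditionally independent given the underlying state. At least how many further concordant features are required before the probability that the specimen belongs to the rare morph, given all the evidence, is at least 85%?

Prior odds = 0.003/0.997 = 3/997.
Combined Bayes factor of the evidence already in hand = 6 × 1.6 × 4.5 = 43.2.
Odds after that evidence = (3/997) × 43.2 = 648/4985.
Target odds = 0.85/0.15 = 17/3.
Need 2.25ⁿ ≥ 17/3 ÷ (648/4985) = 84745/1944.
2.25⁴ = 25.62890625 falls short of 84745/1944 but 2.25⁵ = 59049/1024 reaches it, so n = 5.

5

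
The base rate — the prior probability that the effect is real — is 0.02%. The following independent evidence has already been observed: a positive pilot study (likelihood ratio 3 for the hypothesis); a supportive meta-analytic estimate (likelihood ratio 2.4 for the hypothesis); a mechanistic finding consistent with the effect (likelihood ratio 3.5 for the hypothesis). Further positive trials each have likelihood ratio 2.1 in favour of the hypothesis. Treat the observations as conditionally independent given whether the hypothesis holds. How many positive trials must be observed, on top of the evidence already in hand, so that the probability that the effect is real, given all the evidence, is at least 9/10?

11

Prior odds = 0.0002/0.9998 = 1/4999.
Combined Bayes factor of the evidence already in hand = 3 × 2.4 × 3.5 = 25.2.
Odds after that evidence = (1/4999) × 25.2 = 126/24995.
Target odds = 0.9/0.1 = 9.
Need 2.1ⁿ ≥ 9 ÷ (126/24995) = 24995/14.
2.1¹⁰ ≈1667.99 falls short of 24995/14 but 2.1¹¹ ≈3502.78 reaches it, so n = 11.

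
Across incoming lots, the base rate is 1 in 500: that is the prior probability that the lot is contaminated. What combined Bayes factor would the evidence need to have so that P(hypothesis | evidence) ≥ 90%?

4491

Prior odds = 0.002/0.998 = 1/499.
Target odds = 0.9/0.1 = 9.
Required Bayes factor = 9 ÷ (1/499) = 4491.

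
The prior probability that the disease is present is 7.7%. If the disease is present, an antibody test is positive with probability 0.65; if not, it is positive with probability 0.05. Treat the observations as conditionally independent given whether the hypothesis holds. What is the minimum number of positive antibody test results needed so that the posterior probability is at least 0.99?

3

Prior odds = 0.077/0.923 = 77/923.
Likelihood ratio of a positive = 0.65/0.05 = 13.
Target posterior odds = 0.99/0.01 = 99.
Require 13ⁿ ≥ 99 ÷ (77/923) = 8307/7.
13² = 169 falls short of 8307/7 but 13³ = 2197 reaches it, so n = 3.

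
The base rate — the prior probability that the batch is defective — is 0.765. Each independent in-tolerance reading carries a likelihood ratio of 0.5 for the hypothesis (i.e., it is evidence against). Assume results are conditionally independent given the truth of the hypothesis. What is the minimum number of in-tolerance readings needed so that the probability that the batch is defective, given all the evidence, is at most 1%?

Prior odds = 0.765/0.235 = 153/47.
Likelihood ratio per in-tolerance reading = 0.5.
Target posterior odds = 0.01/0.99 = 1/99.
Need (153/47) × 0.5ⁿ ≤ 1/99, i.e. 0.5ⁿ ≤ 47/15147.
0.5⁸ = 0.00390625 is still above 47/15147 but 0.5⁹ = 0.001953125 is at or below it, so n = 9.

9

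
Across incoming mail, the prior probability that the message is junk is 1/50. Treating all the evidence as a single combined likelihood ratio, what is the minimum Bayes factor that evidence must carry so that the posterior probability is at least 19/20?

931

Prior odds = 0.02/0.98 = 1/49.
Target odds = 0.95/0.05 = 19.
Required Bayes factor = 19 ÷ (1/49) = 931.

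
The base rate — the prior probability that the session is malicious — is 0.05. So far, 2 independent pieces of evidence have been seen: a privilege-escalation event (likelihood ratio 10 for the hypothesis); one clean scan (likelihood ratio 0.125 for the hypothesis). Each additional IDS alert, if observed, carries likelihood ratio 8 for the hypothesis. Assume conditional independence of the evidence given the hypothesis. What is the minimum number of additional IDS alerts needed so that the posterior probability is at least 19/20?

Prior odds = 0.05/0.95 = 1/19.
Combined Bayes factor of the evidence already in hand = 10 × 0.125 = 1.25.
Odds after that evidence = (1/19) × 1.25 = 5/76.
Target odds = 0.95/0.05 = 19.
Need 8ⁿ ≥ 19 ÷ (5/76) = 288.8.
8² = 64 falls short of 288.8 but 8³ = 512 reaches it, so n = 3.

3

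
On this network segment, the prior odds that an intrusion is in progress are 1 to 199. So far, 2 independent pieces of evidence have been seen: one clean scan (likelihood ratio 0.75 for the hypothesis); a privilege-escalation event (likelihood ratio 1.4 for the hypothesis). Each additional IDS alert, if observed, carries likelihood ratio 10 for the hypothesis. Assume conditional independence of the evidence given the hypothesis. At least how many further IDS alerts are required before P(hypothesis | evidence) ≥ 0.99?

Prior odds = 1/199.
Combined Bayes factor of the evidence already in hand = 0.75 × 1.4 = 1.05.
Odds after that evidence = (1/199) × 1.05 = 21/3980.
Target odds = 0.99/0.01 = 99.
Need 10ⁿ ≥ 99 ÷ (21/3980) = 131340/7.
10⁴ = 10000 falls short of 131340/7 but 10⁵ = 100000 reaches it, so n = 5.

5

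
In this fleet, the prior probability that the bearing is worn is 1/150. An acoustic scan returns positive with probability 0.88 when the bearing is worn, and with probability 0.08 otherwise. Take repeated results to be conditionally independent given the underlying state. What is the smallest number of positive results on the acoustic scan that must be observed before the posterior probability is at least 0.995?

Prior odds = (1/150)/(149/150) = 1/149.
Likelihood ratio of a positive result = 0.88/0.08 = 11.
Target odds: 0.995 ÷ 0.005 = 199.
Need (1/149) × 11ⁿ ≥ 199, i.e. 11ⁿ ≥ 29651.
11⁴ = 14641 falls short of 29651 but 11⁵ = 161051 reaches it, so n = 5.

5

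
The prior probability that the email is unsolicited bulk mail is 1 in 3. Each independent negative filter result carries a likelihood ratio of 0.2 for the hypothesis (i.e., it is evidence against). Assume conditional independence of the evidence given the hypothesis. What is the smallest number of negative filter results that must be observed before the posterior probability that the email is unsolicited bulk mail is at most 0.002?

Prior odds = (1/3)/(2/3) = 0.5.
Likelihood ratio per negative filter result = 0.2.
Target odds: 0.002 ÷ 0.998 = 1/499.
Need 0.5 × 0.2ⁿ ≤ 1/499, i.e. 0.2ⁿ ≤ 2/499.
0.2³ = 0.008 is still above 2/499 but 0.2⁴ = 0.0016 is at or below it, so n = 4.

4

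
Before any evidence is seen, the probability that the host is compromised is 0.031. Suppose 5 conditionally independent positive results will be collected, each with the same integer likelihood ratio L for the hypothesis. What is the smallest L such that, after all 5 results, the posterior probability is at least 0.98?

5

Prior odds = 0.031/0.969 = 31/969.
Target odds = 0.98/0.02 = 49.
Need L⁵ ≥ 49 ÷ (31/969) = 47481/31.
4⁵ = 1024 < 47481/31 ≤ 3125 = 5⁵, so L = 5.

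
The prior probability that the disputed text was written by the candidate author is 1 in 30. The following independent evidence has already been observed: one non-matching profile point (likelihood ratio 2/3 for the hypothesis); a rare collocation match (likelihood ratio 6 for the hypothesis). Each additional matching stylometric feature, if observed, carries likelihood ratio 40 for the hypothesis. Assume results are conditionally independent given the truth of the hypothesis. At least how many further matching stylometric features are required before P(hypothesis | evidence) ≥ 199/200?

2

Prior odds = (1/30)/(29/30) = 1/29.
Combined Bayes factor of the evidence already in hand = (2/3) × 6 = 4.
Odds after that evidence = (1/29) × 4 = 4/29.
Target odds = 0.995/0.005 = 199.
Need 40ⁿ ≥ 199 ÷ (4/29) = 1442.75.
40¹ = 40 falls short of 1442.75 but 40² = 1600 reaches it, so n = 2.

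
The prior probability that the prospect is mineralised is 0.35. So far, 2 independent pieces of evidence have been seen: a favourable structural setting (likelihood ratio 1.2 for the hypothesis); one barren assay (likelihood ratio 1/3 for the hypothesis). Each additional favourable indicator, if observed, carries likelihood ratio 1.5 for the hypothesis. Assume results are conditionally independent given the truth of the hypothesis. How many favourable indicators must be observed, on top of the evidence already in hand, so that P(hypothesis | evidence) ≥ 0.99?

16

Prior odds = 0.35/0.65 = 7/13.
Combined Bayes factor of the evidence already in hand = 1.2 × (1/3) = 0.4.
Odds after that evidence = (7/13) × 0.4 = 14/65.
Target odds = 0.99/0.01 = 99.
Need 1.5ⁿ ≥ 99 ÷ (14/65) = 6435/14.
1.5¹⁵ = 14348907/32768 falls short of 6435/14 but 1.5¹⁶ = 43046721/65536 reaches it, so n = 16.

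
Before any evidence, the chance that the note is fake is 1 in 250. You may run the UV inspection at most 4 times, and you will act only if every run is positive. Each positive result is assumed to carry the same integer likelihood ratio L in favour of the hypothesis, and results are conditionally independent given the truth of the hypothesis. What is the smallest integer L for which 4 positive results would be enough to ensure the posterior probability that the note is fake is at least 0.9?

Prior odds = 0.004/0.996 = 1/249.
Target odds = 0.9/0.1 = 9.
Need L⁴ ≥ 9 ÷ (1/249) = 2241.
6⁴ = 1296 < 2241 ≤ 2401 = 7⁴, so L = 7.

7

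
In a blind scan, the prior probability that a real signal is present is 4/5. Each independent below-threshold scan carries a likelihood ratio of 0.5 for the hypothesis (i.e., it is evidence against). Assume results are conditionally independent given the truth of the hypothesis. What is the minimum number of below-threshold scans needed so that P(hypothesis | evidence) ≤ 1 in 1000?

12

Prior odds = 0.8/0.2 = 4.
Likelihood ratio per below-threshold scan = 0.5.
Target posterior odds = 0.001/0.999 = 1/999.
Need 4 × 0.5ⁿ ≤ 1/999, i.e. 0.5ⁿ ≤ 1/3996.
0.5¹¹ = 1/2048 is still above 1/3996 but 0.5¹² = 1/4096 is at or below it, so n = 12.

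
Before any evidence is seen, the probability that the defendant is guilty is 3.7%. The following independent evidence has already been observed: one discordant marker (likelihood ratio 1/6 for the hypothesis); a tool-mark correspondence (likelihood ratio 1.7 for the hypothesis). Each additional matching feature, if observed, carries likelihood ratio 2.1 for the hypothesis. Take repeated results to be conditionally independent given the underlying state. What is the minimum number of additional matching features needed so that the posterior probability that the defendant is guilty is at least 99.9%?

16

Prior odds = 0.037/0.963 = 37/963.
Combined Bayes factor of the evidence already in hand = (1/6) × 1.7 = 17/60.
Odds after that evidence = (37/963) × 17/60 = 629/57780.
Target odds = 0.999/0.001 = 999.
Need 2.1ⁿ ≥ 999 ÷ (629/57780) = 1560060/17.
2.1¹⁵ ≈68122.3 falls short of 1560060/17 but 2.1¹⁶ ≈143057 reaches it, so n = 16.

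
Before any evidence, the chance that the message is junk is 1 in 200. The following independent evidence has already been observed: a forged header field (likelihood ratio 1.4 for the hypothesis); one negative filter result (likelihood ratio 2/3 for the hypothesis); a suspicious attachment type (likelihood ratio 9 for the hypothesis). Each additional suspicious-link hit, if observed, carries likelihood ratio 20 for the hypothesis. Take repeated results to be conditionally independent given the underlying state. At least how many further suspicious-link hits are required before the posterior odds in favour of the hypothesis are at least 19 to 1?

Prior odds = 0.005/0.995 = 1/199.
Combined Bayes factor of the evidence already in hand = 1.4 × (2/3) × 9 = 8.4.
Odds after that evidence = (1/199) × 8.4 = 42/995.
Target odds = 19.
Need 20ⁿ ≥ 19 ÷ (42/995) = 18905/42.
20² = 400 falls short of 18905/42 but 20³ = 8000 reaches it, so n = 3.

3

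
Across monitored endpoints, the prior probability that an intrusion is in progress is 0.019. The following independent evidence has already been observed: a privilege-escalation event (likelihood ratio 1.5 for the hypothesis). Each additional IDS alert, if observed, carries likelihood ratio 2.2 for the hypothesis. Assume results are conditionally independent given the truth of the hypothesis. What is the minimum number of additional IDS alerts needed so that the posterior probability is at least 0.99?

Prior odds = 0.019/0.981 = 19/981.
Bayes factor of the evidence already in hand = 1.5.
Odds after that evidence = (19/981) × 1.5 = 19/654.
Target odds = 0.99/0.01 = 99.
Need 2.2ⁿ ≥ 99 ÷ (19/654) = 64746/19.
2.2¹⁰ ≈2655.99 falls short of 64746/19 but 2.2¹¹ ≈5843.18 reaches it, so n = 11.

11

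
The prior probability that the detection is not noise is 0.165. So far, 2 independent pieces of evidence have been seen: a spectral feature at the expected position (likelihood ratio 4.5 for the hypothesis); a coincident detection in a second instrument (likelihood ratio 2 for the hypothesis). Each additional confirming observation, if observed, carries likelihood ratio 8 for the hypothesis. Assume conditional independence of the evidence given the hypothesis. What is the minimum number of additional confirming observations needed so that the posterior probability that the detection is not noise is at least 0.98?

2

Prior odds = 0.165/0.835 = 33/167.
Combined Bayes factor of the evidence already in hand = 4.5 × 2 = 9.
Odds after that evidence = (33/167) × 9 = 297/167.
Target odds = 0.98/0.02 = 49.
Need 8ⁿ ≥ 49 ÷ (297/167) = 8183/297.
8¹ = 8 falls short of 8183/297 but 8² = 64 reaches it, so n = 2.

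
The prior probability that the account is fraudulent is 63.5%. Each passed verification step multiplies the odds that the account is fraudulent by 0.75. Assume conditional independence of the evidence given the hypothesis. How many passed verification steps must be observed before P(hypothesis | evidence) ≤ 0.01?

Prior odds = 0.635/0.365 = 127/73.
Likelihood ratio per passed verification step = 0.75.
Target posterior odds = 0.01/0.99 = 1/99.
Require 0.75ⁿ ≤ 1/99 ÷ (127/73) = 73/12573.
0.75¹⁷ ≈0.00751695 is still above 73/12573 but 0.75¹⁸ ≈0.00563771 is at or below it, so n = 18.

18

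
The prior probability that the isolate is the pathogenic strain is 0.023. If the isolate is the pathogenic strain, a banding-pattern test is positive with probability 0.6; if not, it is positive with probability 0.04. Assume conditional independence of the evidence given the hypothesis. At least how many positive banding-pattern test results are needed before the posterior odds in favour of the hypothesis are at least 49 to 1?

3

Prior odds: 0.023 ÷ 0.977 = 23/977.
Likelihood ratio of a positive = 0.6/0.04 = 15.
Target odds = 49.
Need (23/977) × 15ⁿ ≥ 49, i.e. 15ⁿ ≥ 47873/23.
15² = 225 falls short of 47873/23 but 15³ = 3375 reaches it, so n = 3.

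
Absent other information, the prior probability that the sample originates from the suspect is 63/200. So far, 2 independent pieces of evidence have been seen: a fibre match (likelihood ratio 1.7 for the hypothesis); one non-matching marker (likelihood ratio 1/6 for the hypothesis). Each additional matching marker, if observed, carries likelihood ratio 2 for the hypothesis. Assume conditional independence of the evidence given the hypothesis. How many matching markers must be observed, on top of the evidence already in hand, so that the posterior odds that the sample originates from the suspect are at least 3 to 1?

5

Prior odds = 0.315/0.685 = 63/137.
Combined Bayes factor of the evidence already in hand = 1.7 × (1/6) = 17/60.
Odds after that evidence = (63/137) × 17/60 = 357/2740.
Target odds = 3.
Need 2ⁿ ≥ 3 ÷ (357/2740) = 2740/119.
2⁴ = 16 falls short of 2740/119 but 2⁵ = 32 reaches it, so n = 5.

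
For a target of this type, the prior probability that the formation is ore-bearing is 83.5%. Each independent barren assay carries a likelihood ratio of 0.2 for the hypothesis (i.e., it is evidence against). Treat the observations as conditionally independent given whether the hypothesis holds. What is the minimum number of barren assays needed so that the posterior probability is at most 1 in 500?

5

Prior odds: 0.835 ÷ 0.165 = 167/33.
Likelihood ratio per barren assay = 0.2.
Target odds: 0.002 ÷ 0.998 = 1/499.
Need (167/33) × 0.2ⁿ ≤ 1/499, i.e. 0.2ⁿ ≤ 33/83333.
0.2⁴ = 0.0016 is still above 33/83333 but 0.2⁵ = 0.00032 is at or below it, so n = 5.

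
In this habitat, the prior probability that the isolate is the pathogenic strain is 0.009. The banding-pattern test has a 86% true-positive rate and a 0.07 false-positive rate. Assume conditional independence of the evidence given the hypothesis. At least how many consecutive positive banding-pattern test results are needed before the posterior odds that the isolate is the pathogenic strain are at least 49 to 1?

4

Prior odds: 0.009 ÷ 0.991 = 9/991.
Likelihood ratio of a positive result = 0.86/0.07 = 86/7.
Target odds = 49.
Require (86/7)ⁿ ≥ 49 ÷ (9/991) = 48559/9.
(86/7)³ = 636056/343 falls short of 48559/9 but (86/7)⁴ = 54700816/2401 reaches it, so n = 4.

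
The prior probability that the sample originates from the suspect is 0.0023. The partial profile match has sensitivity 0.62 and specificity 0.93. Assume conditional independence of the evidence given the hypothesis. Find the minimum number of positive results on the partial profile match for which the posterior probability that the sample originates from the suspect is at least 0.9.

4

Prior odds: 0.0023 ÷ 0.9977 = 23/9977.
False-positive rate = 1 − 0.93 = 0.07; likelihood ratio of a positive = 0.62/0.07 = 62/7.
Target posterior odds = 0.9/0.1 = 9.
Require (62/7)ⁿ ≥ 9 ÷ (23/9977) = 89793/23.
(62/7)³ = 238328/343 falls short of 89793/23 but (62/7)⁴ = 14776336/2401 reaches it, so n = 4.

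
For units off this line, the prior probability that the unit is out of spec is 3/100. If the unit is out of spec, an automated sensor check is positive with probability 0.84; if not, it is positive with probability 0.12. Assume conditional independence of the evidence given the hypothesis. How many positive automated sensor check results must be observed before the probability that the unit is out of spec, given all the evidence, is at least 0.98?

4

Prior odds = 0.03/0.97 = 3/97.
Likelihood ratio of a positive = 0.84/0.12 = 7.
Target posterior odds = 0.98/0.02 = 49.
Need (3/97) × 7ⁿ ≥ 49, i.e. 7ⁿ ≥ 4753/3.
7³ = 343 falls short of 4753/3 but 7⁴ = 2401 reaches it, so n = 4.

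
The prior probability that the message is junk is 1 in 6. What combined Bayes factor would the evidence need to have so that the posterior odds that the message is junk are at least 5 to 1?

Prior odds = (1/6)/(5/6) = 0.2.
Target odds = 5.
Required Bayes factor = 5 ÷ 0.2 = 25.

25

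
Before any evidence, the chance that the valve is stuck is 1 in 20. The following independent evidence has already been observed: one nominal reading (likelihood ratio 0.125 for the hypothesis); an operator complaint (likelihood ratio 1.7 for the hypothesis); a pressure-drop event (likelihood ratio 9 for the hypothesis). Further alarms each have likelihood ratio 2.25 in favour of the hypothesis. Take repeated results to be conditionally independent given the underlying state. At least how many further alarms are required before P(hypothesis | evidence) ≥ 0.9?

6

Prior odds = 0.05/0.95 = 1/19.
Combined Bayes factor of the evidence already in hand = 0.125 × 1.7 × 9 = 1.9125.
Odds after that evidence = (1/19) × 1.9125 = 153/1520.
Target odds = 0.9/0.1 = 9.
Need 2.25ⁿ ≥ 9 ÷ (153/1520) = 1520/17.
2.25⁵ = 59049/1024 falls short of 1520/17 but 2.25⁶ = 531441/4096 reaches it, so n = 6.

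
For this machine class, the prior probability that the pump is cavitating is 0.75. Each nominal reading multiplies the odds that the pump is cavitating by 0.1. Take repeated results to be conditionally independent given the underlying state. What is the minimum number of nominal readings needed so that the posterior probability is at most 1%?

Prior odds = 0.75/0.25 = 3.
Likelihood ratio per nominal reading = 0.1.
Target posterior odds = 0.01/0.99 = 1/99.
Need 3 × 0.1ⁿ ≤ 1/99, i.e. 0.1ⁿ ≤ 1/297.
0.1² = 0.01 is still above 1/297 but 0.1³ = 0.001 is at or below it, so n = 3.

3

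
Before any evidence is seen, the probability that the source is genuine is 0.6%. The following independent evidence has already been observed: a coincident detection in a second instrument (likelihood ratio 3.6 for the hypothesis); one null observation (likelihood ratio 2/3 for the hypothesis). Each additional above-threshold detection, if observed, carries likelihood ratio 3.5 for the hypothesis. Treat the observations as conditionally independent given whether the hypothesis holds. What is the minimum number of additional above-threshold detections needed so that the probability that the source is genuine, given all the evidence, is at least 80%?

Prior odds = 0.006/0.994 = 3/497.
Combined Bayes factor of the evidence already in hand = 3.6 × (2/3) = 2.4.
Odds after that evidence = (3/497) × 2.4 = 36/2485.
Target odds = 0.8/0.2 = 4.
Need 3.5ⁿ ≥ 4 ÷ (36/2485) = 2485/9.
3.5⁴ = 150.0625 falls short of 2485/9 but 3.5⁵ = 525.21875 reaches it, so n = 5.

5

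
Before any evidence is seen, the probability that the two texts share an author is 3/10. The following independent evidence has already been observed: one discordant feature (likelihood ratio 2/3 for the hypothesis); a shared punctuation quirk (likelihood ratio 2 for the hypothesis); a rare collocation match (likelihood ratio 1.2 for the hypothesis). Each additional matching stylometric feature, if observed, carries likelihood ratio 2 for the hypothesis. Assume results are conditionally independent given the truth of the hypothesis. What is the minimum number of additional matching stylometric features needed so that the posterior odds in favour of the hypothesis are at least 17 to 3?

Prior odds = 0.3/0.7 = 3/7.
Combined Bayes factor of the evidence already in hand = (2/3) × 2 × 1.2 = 1.6.
Odds after that evidence = (3/7) × 1.6 = 24/35.
Target odds = 17/3.
Need 2ⁿ ≥ 17/3 ÷ (24/35) = 595/72.
2³ = 8 falls short of 595/72 but 2⁴ = 16 reaches it, so n = 4.

4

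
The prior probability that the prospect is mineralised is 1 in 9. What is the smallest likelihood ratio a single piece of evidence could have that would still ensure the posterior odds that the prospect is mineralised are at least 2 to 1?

Prior odds = (1/9)/(8/9) = 0.125.
Target odds = 2.
Required Bayes factor = 2 ÷ 0.125 = 16.

16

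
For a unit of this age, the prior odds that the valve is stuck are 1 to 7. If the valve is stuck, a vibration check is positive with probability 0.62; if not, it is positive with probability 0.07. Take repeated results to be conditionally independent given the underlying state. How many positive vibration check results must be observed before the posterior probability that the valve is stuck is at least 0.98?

Prior odds = 1/7.
Likelihood ratio of a positive = 0.62/0.07 = 62/7.
Target odds: 0.98 ÷ 0.02 = 49.
Require (62/7)ⁿ ≥ 49 ÷ (1/7) = 343.
(62/7)² = 3844/49 falls short of 343 but (62/7)³ = 238328/343 reaches it, so n = 3.

3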